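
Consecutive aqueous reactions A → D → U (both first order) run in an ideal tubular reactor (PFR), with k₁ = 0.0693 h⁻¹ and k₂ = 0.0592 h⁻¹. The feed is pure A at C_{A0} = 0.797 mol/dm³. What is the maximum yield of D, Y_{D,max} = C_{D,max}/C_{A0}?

For a first-order series the maximum intermediate yield is C_{D,max}/C_{A0} = (k₁/k₂)^[k₂/(k₂−k₁)].
= (0.0693/0.0592)^(0.0592/(0.0592−0.0693)) = (1.171)^(-5.861) = 0.3972.

0.397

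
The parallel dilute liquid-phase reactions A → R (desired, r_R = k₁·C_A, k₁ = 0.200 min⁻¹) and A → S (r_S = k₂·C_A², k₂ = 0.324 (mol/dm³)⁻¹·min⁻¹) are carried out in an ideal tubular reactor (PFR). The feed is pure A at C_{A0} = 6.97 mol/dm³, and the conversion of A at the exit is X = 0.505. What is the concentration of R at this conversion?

0.385 mol/dm³

C_A = C_{A0}(1−X) = 3.450 mol/dm³.
Along a PFR/batch, dC_R/dC_A = −r_R/(r_R+r_S) = −k₁/(k₁+k₂·C_A).
Integrating from C_{A0} to C_A: C_R = (0.200/0.324)·ln[(0.200+0.324·6.97)/(0.200+0.324·3.45)] = 0.6173·ln(2.458/1.318) = 0.3849 mol/dm³.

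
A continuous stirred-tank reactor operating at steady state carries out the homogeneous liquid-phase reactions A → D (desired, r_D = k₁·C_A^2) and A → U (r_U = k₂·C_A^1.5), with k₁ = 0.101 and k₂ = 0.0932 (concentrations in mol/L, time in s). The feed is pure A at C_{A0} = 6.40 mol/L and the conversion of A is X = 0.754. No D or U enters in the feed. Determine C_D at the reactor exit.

2.78 mol/L

Exit C_A = C_{A0}(1−X) = 6.40×0.246 = 1.574 mol/L.
Rates in a CSTR are evaluated at the outlet concentration: r_D = 0.101×1.574^2 = 0.2504, r_U = 0.0932×1.574^1.5 = 0.1841.
Fraction of consumed A going to D: r_D/(r_D+r_U) = 0.5762.
C_D = 0.5762·C_{A0}·X = 0.5762×6.40×0.754 = 2.78 mol/L.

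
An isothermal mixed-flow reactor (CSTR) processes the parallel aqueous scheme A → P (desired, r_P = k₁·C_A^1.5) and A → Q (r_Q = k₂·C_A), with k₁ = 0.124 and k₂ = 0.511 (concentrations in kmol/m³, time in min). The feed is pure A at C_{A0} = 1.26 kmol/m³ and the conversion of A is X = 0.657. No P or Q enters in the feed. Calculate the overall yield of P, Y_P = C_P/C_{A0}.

Exit C_A = C_{A0}(1−X) = 1.26×0.343 = 0.4322 kmol/m³.
A CSTR operates uniformly at the exit composition, giving r_P = 0.03523 and r_Q = 0.2208 (each k·C_A^n at C_A = 0.4322).
Fraction of consumed A going to P: r_P/(r_P+r_Q) = 0.1376.
C_P = 0.1376·C_{A0}·X = 0.1376×1.26×0.657 = 0.114 kmol/m³; Y_P = C_P/C_{A0} = 0.0904.

0.0904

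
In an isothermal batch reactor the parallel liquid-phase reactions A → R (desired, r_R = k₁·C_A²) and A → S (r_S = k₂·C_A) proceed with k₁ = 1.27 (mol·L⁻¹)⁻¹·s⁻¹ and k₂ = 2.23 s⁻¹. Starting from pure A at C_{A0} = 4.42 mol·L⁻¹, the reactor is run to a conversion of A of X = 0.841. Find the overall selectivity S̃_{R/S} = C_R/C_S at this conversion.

1.30

C_A = C_{A0}(1−X) = 0.7028 mol·L⁻¹.
Along a PFR/batch, dC_S/dC_A = −r_S/(r_R+r_S) = −k₂/(k₂+k₁·C_A).
Integrating from C_{A0} to C_A: C_S = (2.23/1.27)·ln[(2.23+1.27·4.42)/(2.23+1.27·0.703)] = 1.756·ln(7.843/3.123) = 1.617 mol·L⁻¹.
Then C_R = (C_{A0}−C_A) − C_S = 3.717 − 1.617 = 2.100 mol·L⁻¹.
S̃_{R/S} = C_R/C_S = 2.100/1.617 = 1.30.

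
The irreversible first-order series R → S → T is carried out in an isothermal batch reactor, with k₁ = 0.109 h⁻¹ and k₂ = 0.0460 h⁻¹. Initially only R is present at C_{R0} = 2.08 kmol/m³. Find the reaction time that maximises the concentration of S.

13.7 h

Setting dC_S/dt = 0 gives t_opt = ln(k₂/k₁)/(k₂−k₁).
= ln(0.0460/0.109)/(0.0460−0.109) = ln(0.4220)/-0.06300 = -0.8627/-0.06300 = 13.7 h.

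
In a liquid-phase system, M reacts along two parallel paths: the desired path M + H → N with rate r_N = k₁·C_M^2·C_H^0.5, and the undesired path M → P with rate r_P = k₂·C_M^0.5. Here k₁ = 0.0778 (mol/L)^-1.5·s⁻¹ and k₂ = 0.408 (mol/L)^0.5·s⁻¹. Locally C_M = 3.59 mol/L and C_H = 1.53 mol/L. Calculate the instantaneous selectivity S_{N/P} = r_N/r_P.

1.60

S_{N/P} = r_N/r_P = (k₁·C_M^2·C_H^0.5)/(k₂·C_M^0.5) = (k₁/k₂)·C_M^1.5·C_H^0.5.
= (0.0778×3.590^2×1.530^0.5) / (0.408×3.590^0.5) = 1.240/0.7730 = 1.60.
Since the desired path is higher order in M, keeping C_M high (PFR or concentrated feed) favours N.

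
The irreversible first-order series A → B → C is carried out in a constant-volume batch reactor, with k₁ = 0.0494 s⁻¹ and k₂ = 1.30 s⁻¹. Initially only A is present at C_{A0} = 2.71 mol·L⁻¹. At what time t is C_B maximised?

2.61 s

Setting dC_B/dt = 0 gives t_opt = ln(k₂/k₁)/(k₂−k₁).
= ln(1.30/0.0494)/(1.30−0.0494) = ln(26.32)/1.251 = 3.270/1.251 = 2.61 s.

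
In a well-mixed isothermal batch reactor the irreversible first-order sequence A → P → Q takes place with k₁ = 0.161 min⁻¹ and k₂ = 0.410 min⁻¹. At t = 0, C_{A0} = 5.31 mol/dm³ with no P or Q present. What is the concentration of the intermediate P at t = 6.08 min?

1.01 mol/dm³

The intermediate concentration in a first-order A→B→C sequence is C_P = k₁C_{A0}(e^(−k₁t) − e^(−k₂t))/(k₂−k₁).
e^(−k₁t) = e^(−0.161×6.08) = e^(−0.9789) = 0.3757; e^(−k₂t) = e^(−2.493) = 0.08268.
C_P = 0.161×5.31/(0.410−0.161) × (0.3757−0.08268) = 3.433×0.2931 = 1.006 mol/dm³.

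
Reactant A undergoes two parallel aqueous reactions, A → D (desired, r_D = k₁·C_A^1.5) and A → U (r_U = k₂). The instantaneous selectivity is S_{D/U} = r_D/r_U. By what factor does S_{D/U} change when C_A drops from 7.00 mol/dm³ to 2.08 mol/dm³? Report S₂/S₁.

S_{D/U} = (k₁/k₂)·C_A^1.5, so S₂/S₁ = (C_{A,2}/C_{A,1})^1.5.
= (2.08/7.00)^1.5 = (0.2971)^1.5 = 0.162.

0.162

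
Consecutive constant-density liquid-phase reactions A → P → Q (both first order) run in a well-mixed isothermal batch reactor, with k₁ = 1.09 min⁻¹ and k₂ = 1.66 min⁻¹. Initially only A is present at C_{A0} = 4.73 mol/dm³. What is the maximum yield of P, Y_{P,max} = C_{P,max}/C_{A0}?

At the optimum, C_{P,max}/C_{A0} = (k₁/k₂)^[k₂/(k₂−k₁)].
= (1.09/1.66)^(1.66/(1.66−1.09)) = (0.6566)^(2.912) = 0.2938.

0.294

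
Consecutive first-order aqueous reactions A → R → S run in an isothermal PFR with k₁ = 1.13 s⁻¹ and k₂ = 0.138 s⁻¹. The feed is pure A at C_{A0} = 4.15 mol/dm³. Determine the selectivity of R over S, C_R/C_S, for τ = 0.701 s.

Solving the coupled first-order balances gives C_R(τ) = [k₁/(k₂−k₁)]·C_{A0}·(e^(−k₁τ) − e^(−k₂τ)).
e^(−k₁τ) = e^(−1.13×0.701) = e^(−0.7921) = 0.4529; e^(−k₂τ) = e^(−0.09674) = 0.9078.
C_R = 1.13×4.15/(0.138−1.13) × (0.4529−0.9078) = (-4.727)×(-0.4549) = 2.151 mol/dm³.
C_A = C_{A0}e^(−k₁τ) = 1.879 mol/dm³, so C_S = C_{A0}−C_A−C_R = 0.1200 mol/dm³; C_R/C_S = 17.9.

17.9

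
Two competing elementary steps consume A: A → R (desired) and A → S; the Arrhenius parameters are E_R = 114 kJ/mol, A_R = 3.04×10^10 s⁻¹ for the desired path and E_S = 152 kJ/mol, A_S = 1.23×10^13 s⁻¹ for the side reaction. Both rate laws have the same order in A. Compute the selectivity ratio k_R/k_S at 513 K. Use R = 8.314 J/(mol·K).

k_R/k_S = (A_R/A_S)·exp[−(E_R−E_S)/(RT)] = (A_R/A_S)·exp[(E_S−E_R)/(RT)].
(E_S−E_R)/(RT) = (152−114)×10³/(8.314×513) = 38000/4265 = 8.910.
k_R/k_S = (3.04×10^10/1.23×10^13)·exp(8.910) = 0.002472 × 7402 = 18.3.

18.3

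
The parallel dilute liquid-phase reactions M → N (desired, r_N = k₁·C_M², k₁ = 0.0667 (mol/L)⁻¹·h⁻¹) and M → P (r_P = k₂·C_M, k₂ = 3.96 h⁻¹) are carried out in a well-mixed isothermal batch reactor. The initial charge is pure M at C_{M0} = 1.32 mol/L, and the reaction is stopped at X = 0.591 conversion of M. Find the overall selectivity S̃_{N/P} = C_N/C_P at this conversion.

0.0156

C_M = C_{M0}(1−X) = 0.5399 mol/L.
Along a PFR/batch, dC_P/dC_M = −r_P/(r_N+r_P) = −k₂/(k₂+k₁·C_M).
Integrating from C_{M0} to C_M: C_P = (3.96/0.0667)·ln[(3.96+0.0667·1.32)/(3.96+0.0667·0.540)] = 59.37·ln(4.048/3.996) = 0.7681 mol/L.
Then C_N = (C_{M0}−C_M) − C_P = 0.7801 − 0.7681 = 0.01202 mol/L.
S̃_{N/P} = C_N/C_P = 0.01202/0.7681 = 0.0156.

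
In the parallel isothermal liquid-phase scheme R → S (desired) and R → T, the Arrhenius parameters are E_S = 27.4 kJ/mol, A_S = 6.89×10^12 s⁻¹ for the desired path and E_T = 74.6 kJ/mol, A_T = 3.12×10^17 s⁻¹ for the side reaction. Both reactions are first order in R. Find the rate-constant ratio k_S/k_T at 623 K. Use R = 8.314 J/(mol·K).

Since both paths have the same order in R, the concentration cancels and S_{S/T} = k_S/k_T = (A_S/A_T)·exp[(E_T−E_S)/(RT)].
(E_T−E_S)/(RT) = (74.6−27.4)×10³/(8.314×623) = 47200/5180 = 9.113.
k_S/k_T = (6.89×10^12/3.12×10^17)·exp(9.113) = 2.208×10^-5 × 9069 = 0.200.

0.200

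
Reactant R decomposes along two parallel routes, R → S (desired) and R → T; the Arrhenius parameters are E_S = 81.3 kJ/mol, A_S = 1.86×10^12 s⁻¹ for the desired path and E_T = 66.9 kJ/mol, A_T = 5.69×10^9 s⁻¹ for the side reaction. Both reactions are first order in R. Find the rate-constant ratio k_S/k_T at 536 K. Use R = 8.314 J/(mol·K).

12.9

Since both paths have the same order in R, the concentration cancels and S_{S/T} = k_S/k_T = (A_S/A_T)·exp[(E_T−E_S)/(RT)].
(E_T−E_S)/(RT) = (66.9−81.3)×10³/(8.314×536) = -14400/4456 = -3.231.
k_S/k_T = (1.86×10^12/5.69×10^9)·exp(-3.231) = 326.9 × 0.03950 = 12.9.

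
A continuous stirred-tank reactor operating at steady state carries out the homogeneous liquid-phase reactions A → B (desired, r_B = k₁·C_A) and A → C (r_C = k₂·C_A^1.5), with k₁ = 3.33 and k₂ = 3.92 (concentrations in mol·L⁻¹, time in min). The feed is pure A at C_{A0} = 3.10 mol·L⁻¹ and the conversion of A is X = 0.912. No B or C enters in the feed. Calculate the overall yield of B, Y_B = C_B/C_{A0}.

0.565

Exit C_A = C_{A0}(1−X) = 3.10×0.0880 = 0.2728 mol·L⁻¹.
A CSTR operates uniformly at the exit composition, giving r_B = 0.9084 and r_C = 0.5585 (each k·C_A^n at C_A = 0.2728).
Fraction of consumed A going to B: r_B/(r_B+r_C) = 0.6193.
C_B = 0.6193·C_{A0}·X = 0.6193×3.10×0.912 = 1.75 mol·L⁻¹; Y_B = C_B/C_{A0} = 0.565.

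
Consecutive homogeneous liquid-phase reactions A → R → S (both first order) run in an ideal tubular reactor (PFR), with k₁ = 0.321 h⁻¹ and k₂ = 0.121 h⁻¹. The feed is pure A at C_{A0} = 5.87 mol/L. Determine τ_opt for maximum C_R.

4.88 h

The intermediate peaks when r₁ = r₂, i.e. k₁e^(−k₁τ) = k₂e^(−k₂τ), giving τ_opt = ln(k₂/k₁)/(k₂−k₁).
= ln(0.121/0.321)/(0.121−0.321) = ln(0.3769)/-0.2000 = -0.9757/-0.2000 = 4.88 h.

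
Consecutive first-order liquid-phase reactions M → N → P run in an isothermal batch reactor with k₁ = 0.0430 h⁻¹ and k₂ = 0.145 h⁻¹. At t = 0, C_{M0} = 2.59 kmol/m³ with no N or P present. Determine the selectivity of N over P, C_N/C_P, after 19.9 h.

0.371

For first-order series with pure M initially, C_N(t) = k₁C_{M0}/(k₂−k₁)·(e^(−k₁t) − e^(−k₂t)).
e^(−k₁t) = e^(−0.0430×19.9) = e^(−0.8557) = 0.4250; e^(−k₂t) = e^(−2.885) = 0.05583.
C_N = 0.0430×2.59/(0.145−0.0430) × (0.4250−0.05583) = 1.092×0.3692 = 0.4031 kmol/m³.
C_M = C_{M0}e^(−k₁t) = 1.101 kmol/m³, so C_P = C_{M0}−C_M−C_N = 1.086 kmol/m³; C_N/C_P = 0.371.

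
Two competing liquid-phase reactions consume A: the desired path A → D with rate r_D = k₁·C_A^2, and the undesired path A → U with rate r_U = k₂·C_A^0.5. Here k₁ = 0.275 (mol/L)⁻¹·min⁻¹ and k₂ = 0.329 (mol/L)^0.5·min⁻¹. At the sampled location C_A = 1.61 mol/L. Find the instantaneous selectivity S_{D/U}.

1.71

S_{D/U} = r_D/r_U = (k₁·C_A^2)/(k₂·C_A^0.5) = (k₁/k₂)·C_A^1.5.
= (0.275×1.610^2) / (0.329×1.610^0.5) = 0.7128/0.4175 = 1.71.
Since the desired path is higher order in A, keeping C_A high (PFR or concentrated feed) favours D.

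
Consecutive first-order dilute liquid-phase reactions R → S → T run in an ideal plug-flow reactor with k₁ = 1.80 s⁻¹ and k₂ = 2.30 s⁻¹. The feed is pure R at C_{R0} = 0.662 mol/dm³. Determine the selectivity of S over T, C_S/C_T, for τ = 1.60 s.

For first-order series with pure R initially, C_S(τ) = k₁C_{R0}/(k₂−k₁)·(e^(−k₁τ) − e^(−k₂τ)).
e^(−k₁τ) = e^(−1.80×1.60) = e^(−2.880) = 0.05613; e^(−k₂τ) = e^(−3.680) = 0.02522.
C_S = 1.80×0.662/(2.30−1.80) × (0.05613−0.02522) = 2.383×0.03091 = 0.07367 mol/dm³.
C_R = C_{R0}e^(−k₁τ) = 0.03716 mol/dm³, so C_T = C_{R0}−C_R−C_S = 0.5512 mol/dm³; C_S/C_T = 0.134.

0.134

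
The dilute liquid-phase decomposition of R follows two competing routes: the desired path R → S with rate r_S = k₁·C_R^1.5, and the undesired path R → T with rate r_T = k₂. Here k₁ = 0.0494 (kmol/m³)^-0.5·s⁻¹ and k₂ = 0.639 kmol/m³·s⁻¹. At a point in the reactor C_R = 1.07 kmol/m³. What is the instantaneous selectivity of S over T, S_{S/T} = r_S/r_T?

0.0856

S_{S/T} = r_S/r_T = (k₁·C_R^1.5)/(k₂) = (k₁/k₂)·C_R^1.5.
= (0.0494×1.070^1.5) / (0.639) = 0.05468/0.6390 = 0.0856.
Since the desired path is higher order in R, keeping C_R high (PFR or concentrated feed) favours S.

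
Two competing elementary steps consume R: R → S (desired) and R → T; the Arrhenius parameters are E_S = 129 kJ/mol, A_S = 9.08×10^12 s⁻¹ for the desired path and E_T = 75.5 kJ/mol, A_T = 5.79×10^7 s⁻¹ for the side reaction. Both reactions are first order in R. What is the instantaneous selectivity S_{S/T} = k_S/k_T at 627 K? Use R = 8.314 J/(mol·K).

Since both paths have the same order in R, the concentration cancels and S_{S/T} = k_S/k_T = (A_S/A_T)·exp[(E_T−E_S)/(RT)].
(E_T−E_S)/(RT) = (75.5−129)×10³/(8.314×627) = -53500/5213 = -10.26.
k_S/k_T = (9.08×10^12/5.79×10^7)·exp(-10.26) = 1.568×10^5 × 3.490×10^-5 = 5.47.

5.47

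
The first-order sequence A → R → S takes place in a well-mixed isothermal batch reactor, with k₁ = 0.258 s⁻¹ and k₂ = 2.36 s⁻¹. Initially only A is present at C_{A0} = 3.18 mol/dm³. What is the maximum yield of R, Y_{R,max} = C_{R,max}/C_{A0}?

For a first-order series the maximum intermediate yield is C_{R,max}/C_{A0} = (k₁/k₂)^[k₂/(k₂−k₁)].
= (0.258/2.36)^(2.36/(2.36−0.258)) = (0.1093)^(1.123) = 0.08331.

0.0833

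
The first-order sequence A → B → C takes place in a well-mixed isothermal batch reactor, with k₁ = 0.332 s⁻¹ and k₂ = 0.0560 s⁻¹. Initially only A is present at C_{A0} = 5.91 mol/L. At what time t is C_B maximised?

For first-order series the maximum of C_B occurs at t_opt = ln(k₂/k₁)/(k₂−k₁).
= ln(0.0560/0.332)/(0.0560−0.332) = ln(0.1687)/-0.2760 = -1.780/-0.2760 = 6.45 s.

6.45 s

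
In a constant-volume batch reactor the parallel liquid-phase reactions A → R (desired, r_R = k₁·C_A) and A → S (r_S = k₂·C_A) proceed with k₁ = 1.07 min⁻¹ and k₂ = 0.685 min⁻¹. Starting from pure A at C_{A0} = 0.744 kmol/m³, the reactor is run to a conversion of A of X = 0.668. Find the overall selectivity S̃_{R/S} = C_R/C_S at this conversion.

1.56

C_A = C_{A0}(1−X) = 0.2470 kmol/m³.
Both paths are first order in A, so the instantaneous fraction to R is constant: dC_R/d(−C_A) = k₁/(k₁+k₂) = 0.6097.
C_R = 0.6097·(C_{A0}−C_A) = 0.6097×0.4970 = 0.303 kmol/m³.
C_S = (C_{A0}−C_A)−C_R = 0.1940 kmol/m³; S̃_{R/S} = 0.3030/0.1940 = 1.56.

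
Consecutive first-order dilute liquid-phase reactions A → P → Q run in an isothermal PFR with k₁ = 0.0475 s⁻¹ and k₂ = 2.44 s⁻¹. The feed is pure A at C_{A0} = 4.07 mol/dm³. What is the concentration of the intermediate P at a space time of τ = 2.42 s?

0.0718 mol/dm³

For first-order series with pure A initially, C_P(τ) = k₁C_{A0}/(k₂−k₁)·(e^(−k₁τ) − e^(−k₂τ)).
e^(−k₁τ) = e^(−0.0475×2.42) = e^(−0.1149) = 0.8914; e^(−k₂τ) = e^(−5.905) = 0.002726.
C_P = 0.0475×4.07/(2.44−0.0475) × (0.8914−0.002726) = 0.08080×0.8887 = 0.07181 mol/dm³.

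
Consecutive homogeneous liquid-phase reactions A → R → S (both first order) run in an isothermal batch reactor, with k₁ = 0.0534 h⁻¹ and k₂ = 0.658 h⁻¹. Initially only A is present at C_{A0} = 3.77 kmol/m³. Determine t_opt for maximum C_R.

4.15 h

The intermediate peaks when r₁ = r₂, i.e. k₁e^(−k₁t) = k₂e^(−k₂t), giving t_opt = ln(k₂/k₁)/(k₂−k₁).
= ln(0.658/0.0534)/(0.658−0.0534) = ln(12.32)/0.6046 = 2.511/0.6046 = 4.15 h.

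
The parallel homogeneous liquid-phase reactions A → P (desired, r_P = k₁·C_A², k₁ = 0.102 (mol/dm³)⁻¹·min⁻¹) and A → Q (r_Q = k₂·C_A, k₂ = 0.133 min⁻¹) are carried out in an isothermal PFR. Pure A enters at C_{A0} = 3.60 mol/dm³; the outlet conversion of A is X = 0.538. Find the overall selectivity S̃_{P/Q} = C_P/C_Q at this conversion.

1.96

C_A = C_{A0}(1−X) = 1.663 mol/dm³.
Along a PFR/batch, dC_Q/dC_A = −r_Q/(r_P+r_Q) = −k₂/(k₂+k₁·C_A).
Integrating from C_{A0} to C_A: C_Q = (0.133/0.102)·ln[(0.133+0.102·3.60)/(0.133+0.102·1.66)] = 1.304·ln(0.5002/0.3026) = 0.6551 mol/dm³.
Then C_P = (C_{A0}−C_A) − C_Q = 1.937 − 0.6551 = 1.282 mol/dm³.
S̃_{P/Q} = C_P/C_Q = 1.282/0.6551 = 1.96.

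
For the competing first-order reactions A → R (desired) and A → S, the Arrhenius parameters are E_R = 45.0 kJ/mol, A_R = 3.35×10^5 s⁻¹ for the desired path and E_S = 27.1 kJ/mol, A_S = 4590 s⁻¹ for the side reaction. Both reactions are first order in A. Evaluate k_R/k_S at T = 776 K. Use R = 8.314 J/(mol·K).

Since both paths have the same order in A, the concentration cancels and S_{R/S} = k_R/k_S = (A_R/A_S)·exp[(E_S−E_R)/(RT)].
(E_S−E_R)/(RT) = (27.1−45.0)×10³/(8.314×776) = -17900/6452 = -2.774.
k_R/k_S = (3.35×10^5/4590)·exp(-2.774) = 72.98 × 0.06238 = 4.55.

4.55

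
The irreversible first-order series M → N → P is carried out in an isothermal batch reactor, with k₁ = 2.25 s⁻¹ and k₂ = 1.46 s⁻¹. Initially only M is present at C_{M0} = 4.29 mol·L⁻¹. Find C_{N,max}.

At the optimum, C_{N,max}/C_{M0} = (k₁/k₂)^[k₂/(k₂−k₁)].
= (2.25/1.46)^(1.46/(1.46−2.25)) = (1.541)^(-1.848) = 0.4496.
C_{N,max} = 0.4496×4.29 = 1.93 mol·L⁻¹.

1.93 mol·L⁻¹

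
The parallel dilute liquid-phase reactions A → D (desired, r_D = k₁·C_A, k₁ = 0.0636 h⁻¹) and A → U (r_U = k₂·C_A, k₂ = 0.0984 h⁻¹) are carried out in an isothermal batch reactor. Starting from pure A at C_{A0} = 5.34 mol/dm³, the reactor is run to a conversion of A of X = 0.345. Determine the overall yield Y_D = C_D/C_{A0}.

C_A = C_{A0}(1−X) = 3.498 mol/dm³.
Both paths are first order in A, so the instantaneous fraction to D is constant: dC_D/d(−C_A) = k₁/(k₁+k₂) = 0.3926.
C_D = 0.3926·(C_{A0}−C_A) = 0.3926×1.842 = 0.723 mol/dm³.
Y_D = C_D/C_{A0} = 0.7233/5.34 = 0.135.

0.135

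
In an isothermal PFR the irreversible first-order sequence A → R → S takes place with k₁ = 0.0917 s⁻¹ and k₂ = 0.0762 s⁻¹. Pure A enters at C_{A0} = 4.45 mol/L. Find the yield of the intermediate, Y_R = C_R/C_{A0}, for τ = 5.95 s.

0.331

For first-order series with pure A initially, C_R(τ) = k₁C_{A0}/(k₂−k₁)·(e^(−k₁τ) − e^(−k₂τ)).
e^(−k₁τ) = e^(−0.0917×5.95) = e^(−0.5456) = 0.5795; e^(−k₂τ) = e^(−0.4534) = 0.6355.
C_R = 0.0917×4.45/(0.0762−0.0917) × (0.5795−0.6355) = (-26.33)×(-0.05598) = 1.474 mol/L.
Y_R = C_R/C_{A0} = 1.474/4.45 = 0.331.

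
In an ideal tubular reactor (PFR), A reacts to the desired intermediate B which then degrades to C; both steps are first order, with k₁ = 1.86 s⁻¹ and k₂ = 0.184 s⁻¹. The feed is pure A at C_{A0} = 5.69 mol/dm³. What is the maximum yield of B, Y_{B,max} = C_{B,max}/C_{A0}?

Evaluating C_B at τ_opt = ln(k₂/k₁)/(k₂−k₁) gives C_{B,max}/C_{A0} = (k₁/k₂)^[k₂/(k₂−k₁)].
= (1.86/0.184)^(0.184/(0.184−1.86)) = (10.11)^(-0.1098) = 0.7757.

0.776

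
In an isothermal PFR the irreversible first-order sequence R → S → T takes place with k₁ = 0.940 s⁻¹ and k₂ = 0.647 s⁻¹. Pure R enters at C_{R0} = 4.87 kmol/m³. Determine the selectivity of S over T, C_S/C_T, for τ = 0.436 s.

For first-order series with pure R initially, C_S(τ) = k₁C_{R0}/(k₂−k₁)·(e^(−k₁τ) − e^(−k₂τ)).
e^(−k₁τ) = e^(−0.940×0.436) = e^(−0.4098) = 0.6638; e^(−k₂τ) = e^(−0.2821) = 0.7542.
C_S = 0.940×4.87/(0.647−0.940) × (0.6638−0.7542) = (-15.62)×(-0.09045) = 1.413 kmol/m³.
C_R = C_{R0}e^(−k₁τ) = 3.232 kmol/m³, so C_T = C_{R0}−C_R−C_S = 0.2244 kmol/m³; C_S/C_T = 6.30.

6.30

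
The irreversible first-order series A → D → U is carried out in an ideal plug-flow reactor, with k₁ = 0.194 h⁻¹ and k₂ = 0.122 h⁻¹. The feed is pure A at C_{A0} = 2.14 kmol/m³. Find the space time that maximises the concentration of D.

6.44 h

The intermediate peaks when r₁ = r₂, i.e. k₁e^(−k₁τ) = k₂e^(−k₂τ), giving τ_opt = ln(k₂/k₁)/(k₂−k₁).
= ln(0.122/0.194)/(0.122−0.194) = ln(0.6289)/-0.07200 = -0.4638/-0.07200 = 6.44 h.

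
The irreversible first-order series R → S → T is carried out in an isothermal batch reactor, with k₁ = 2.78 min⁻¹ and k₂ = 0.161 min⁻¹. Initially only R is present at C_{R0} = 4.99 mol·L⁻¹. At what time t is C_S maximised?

1.09 min

Setting dC_S/dt = 0 gives t_opt = ln(k₂/k₁)/(k₂−k₁).
= ln(0.161/2.78)/(0.161−2.78) = ln(0.05791)/-2.619 = -2.849/-2.619 = 1.09 min.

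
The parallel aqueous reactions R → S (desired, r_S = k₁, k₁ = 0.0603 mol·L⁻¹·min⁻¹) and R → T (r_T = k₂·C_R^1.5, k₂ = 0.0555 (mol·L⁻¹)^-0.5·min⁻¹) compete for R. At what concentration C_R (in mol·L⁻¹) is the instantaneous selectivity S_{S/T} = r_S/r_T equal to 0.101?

S_{S/T} = (k₁/k₂)·C_R^-1.5 ⇒ C_R = (S·k₂/k₁)^(1/(-1.5)).
= (0.101×0.0555/0.0603)^(-0.6667) = (0.09296)^(-0.6667) = 4.87 mol·L⁻¹.

4.87 mol·L⁻¹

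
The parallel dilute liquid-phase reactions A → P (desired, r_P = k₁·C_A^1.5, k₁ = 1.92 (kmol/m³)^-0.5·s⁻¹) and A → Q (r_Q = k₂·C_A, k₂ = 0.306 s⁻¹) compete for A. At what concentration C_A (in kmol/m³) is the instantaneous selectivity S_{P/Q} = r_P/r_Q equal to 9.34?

2.22 kmol/m³

S_{P/Q} = (k₁/k₂)·C_A^0.5 ⇒ C_A = (S·k₂/k₁)^(2).
= (9.34×0.306/1.92)^(2) = (1.489)^(2) = 2.22 kmol/m³.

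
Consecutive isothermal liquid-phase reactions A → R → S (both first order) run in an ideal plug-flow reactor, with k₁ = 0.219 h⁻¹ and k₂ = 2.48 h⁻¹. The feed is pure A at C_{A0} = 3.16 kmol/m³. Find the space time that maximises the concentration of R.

1.07 h

For first-order series the maximum of C_R occurs at τ_opt = ln(k₂/k₁)/(k₂−k₁).
= ln(2.48/0.219)/(2.48−0.219) = ln(11.32)/2.261 = 2.427/2.261 = 1.07 h.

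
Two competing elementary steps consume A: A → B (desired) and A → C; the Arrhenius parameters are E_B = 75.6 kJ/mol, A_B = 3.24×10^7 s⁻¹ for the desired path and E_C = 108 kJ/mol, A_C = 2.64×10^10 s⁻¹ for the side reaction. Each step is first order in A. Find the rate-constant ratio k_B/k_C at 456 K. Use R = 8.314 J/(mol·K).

6.32

Since both paths have the same order in A, the concentration cancels and S_{B/C} = k_B/k_C = (A_B/A_C)·exp[(E_C−E_B)/(RT)].
(E_C−E_B)/(RT) = (108−75.6)×10³/(8.314×456) = 32400/3791 = 8.546.
k_B/k_C = (3.24×10^7/2.64×10^10)·exp(8.546) = 0.001227 × 5147 = 6.32.
Since E_B < E_C, lowering the temperature improves selectivity toward B.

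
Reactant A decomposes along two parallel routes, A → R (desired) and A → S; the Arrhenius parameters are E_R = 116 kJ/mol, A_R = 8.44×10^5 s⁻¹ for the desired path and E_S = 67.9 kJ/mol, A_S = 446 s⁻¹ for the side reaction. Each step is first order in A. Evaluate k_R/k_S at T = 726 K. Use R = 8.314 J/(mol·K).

With equal orders, S_{R/S} = k_R/k_S = (A_R/A_S)·exp[(E_S−E_R)/(RT)].
(E_S−E_R)/(RT) = (67.9−116)×10³/(8.314×726) = -48100/6036 = -7.969.
k_R/k_S = (8.44×10^5/446)·exp(-7.969) = 1892 × 3.461×10^-4 = 0.655.
Since E_R > E_S, raising the temperature improves selectivity toward R.

0.655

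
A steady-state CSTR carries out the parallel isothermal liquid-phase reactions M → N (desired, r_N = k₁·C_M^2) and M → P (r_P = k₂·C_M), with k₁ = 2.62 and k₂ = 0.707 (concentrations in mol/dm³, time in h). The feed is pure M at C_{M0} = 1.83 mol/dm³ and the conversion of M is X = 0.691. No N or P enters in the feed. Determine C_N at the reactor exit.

Exit C_M = C_{M0}(1−X) = 1.83×0.309 = 0.5655 mol/dm³.
A CSTR operates uniformly at the exit composition, giving r_N = 0.8378 and r_P = 0.3998 (each k·C_M^n at C_M = 0.5655).
Fraction of consumed M going to N: r_N/(r_N+r_P) = 0.6770.
C_N = 0.6770·C_{M0}·X = 0.6770×1.83×0.691 = 0.856 mol/dm³.

0.856 mol/dm³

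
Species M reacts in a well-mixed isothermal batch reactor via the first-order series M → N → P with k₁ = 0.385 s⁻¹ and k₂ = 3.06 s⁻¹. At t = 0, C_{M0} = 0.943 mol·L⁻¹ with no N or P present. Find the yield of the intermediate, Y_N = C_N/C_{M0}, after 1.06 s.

For first-order series with pure M initially, C_N(t) = k₁C_{M0}/(k₂−k₁)·(e^(−k₁t) − e^(−k₂t)).
e^(−k₁t) = e^(−0.385×1.06) = e^(−0.4081) = 0.6649; e^(−k₂t) = e^(−3.244) = 0.03902.
C_N = 0.385×0.943/(3.06−0.385) × (0.6649−0.03902) = 0.1357×0.6259 = 0.08495 mol·L⁻¹.
Y_N = C_N/C_{M0} = 0.08495/0.943 = 0.0901.

0.0901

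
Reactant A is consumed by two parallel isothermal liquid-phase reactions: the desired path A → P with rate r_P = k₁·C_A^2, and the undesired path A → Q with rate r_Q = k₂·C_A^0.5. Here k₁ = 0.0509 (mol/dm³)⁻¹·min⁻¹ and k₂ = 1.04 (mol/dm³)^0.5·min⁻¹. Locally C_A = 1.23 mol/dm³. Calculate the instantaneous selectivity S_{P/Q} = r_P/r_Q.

0.0668

S_{P/Q} = r_P/r_Q = (k₁·C_A^2)/(k₂·C_A^0.5) = (k₁/k₂)·C_A^1.5.
= (0.0509×1.230^2) / (1.04×1.230^0.5) = 0.07701/1.153 = 0.0668.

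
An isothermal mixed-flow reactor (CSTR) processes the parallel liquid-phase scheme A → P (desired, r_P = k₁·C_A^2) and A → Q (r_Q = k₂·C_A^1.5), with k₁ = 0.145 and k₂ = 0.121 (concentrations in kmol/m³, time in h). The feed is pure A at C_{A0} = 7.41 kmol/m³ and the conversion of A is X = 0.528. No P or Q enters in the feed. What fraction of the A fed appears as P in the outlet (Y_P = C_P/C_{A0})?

0.365

Exit C_A = C_{A0}(1−X) = 7.41×0.472 = 3.498 kmol/m³.
A CSTR operates uniformly at the exit composition, giving r_P = 1.774 and r_Q = 0.7915 (each k·C_A^n at C_A = 3.498).
Fraction of consumed A going to P: r_P/(r_P+r_Q) = 0.6915.
C_P = 0.6915·C_{A0}·X = 0.6915×7.41×0.528 = 2.71 kmol/m³; Y_P = C_P/C_{A0} = 0.365.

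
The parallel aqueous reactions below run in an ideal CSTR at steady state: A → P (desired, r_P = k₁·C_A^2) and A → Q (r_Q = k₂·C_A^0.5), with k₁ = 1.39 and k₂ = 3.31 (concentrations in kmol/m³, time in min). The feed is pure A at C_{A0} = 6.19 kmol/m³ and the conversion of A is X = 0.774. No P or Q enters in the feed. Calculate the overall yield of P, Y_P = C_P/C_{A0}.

Exit C_A = C_{A0}(1−X) = 6.19×0.226 = 1.399 kmol/m³.
Rates in a CSTR are evaluated at the outlet concentration: r_P = 1.39×1.399^2 = 2.720, r_Q = 3.31×1.399^0.5 = 3.915.
Fraction of consumed A going to P: r_P/(r_P+r_Q) = 0.4100.
C_P = 0.4100·C_{A0}·X = 0.4100×6.19×0.774 = 1.96 kmol/m³; Y_P = C_P/C_{A0} = 0.317.

0.317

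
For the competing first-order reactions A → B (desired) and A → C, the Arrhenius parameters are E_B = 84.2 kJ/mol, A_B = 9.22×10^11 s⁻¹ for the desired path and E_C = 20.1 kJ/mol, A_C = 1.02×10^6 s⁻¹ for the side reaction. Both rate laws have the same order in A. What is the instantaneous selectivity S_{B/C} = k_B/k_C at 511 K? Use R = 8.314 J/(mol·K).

0.253

k_B/k_C = (A_B/A_C)·exp[−(E_B−E_C)/(RT)] = (A_B/A_C)·exp[(E_C−E_B)/(RT)].
(E_C−E_B)/(RT) = (20.1−84.2)×10³/(8.314×511) = -64100/4248 = -15.09.
k_B/k_C = (9.22×10^11/1.02×10^6)·exp(-15.09) = 9.039×10^5 × 2.802×10^-7 = 0.253.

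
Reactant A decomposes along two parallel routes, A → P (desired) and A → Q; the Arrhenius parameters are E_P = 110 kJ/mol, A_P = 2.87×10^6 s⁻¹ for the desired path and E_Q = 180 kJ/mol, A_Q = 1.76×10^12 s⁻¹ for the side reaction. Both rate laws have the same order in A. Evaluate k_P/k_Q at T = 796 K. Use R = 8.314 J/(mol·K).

With equal orders, S_{P/Q} = k_P/k_Q = (A_P/A_Q)·exp[(E_Q−E_P)/(RT)].
(E_Q−E_P)/(RT) = (180−110)×10³/(8.314×796) = 70000/6618 = 10.58.
k_P/k_Q = (2.87×10^6/1.76×10^12)·exp(10.58) = 1.631×10^-6 × 39234 = 0.0640.
Since E_P < E_Q, lowering the temperature improves selectivity toward P.

0.0640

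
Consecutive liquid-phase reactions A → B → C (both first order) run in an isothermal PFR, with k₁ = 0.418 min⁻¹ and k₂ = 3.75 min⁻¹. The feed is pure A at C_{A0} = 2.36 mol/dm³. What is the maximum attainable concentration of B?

0.200 mol/dm³

At the optimum, C_{B,max}/C_{A0} = (k₁/k₂)^[k₂/(k₂−k₁)].
= (0.418/3.75)^(3.75/(3.75−0.418)) = (0.1115)^(1.125) = 0.08465.
C_{B,max} = 0.08465×2.36 = 0.200 mol/dm³.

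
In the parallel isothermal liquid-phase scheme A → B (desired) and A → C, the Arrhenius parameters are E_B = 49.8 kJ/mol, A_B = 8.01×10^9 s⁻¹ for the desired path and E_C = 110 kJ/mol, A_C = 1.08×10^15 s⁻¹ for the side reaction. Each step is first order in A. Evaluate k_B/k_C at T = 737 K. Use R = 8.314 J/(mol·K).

0.137

k_B/k_C = (A_B/A_C)·exp[−(E_B−E_C)/(RT)] = (A_B/A_C)·exp[(E_C−E_B)/(RT)].
(E_C−E_B)/(RT) = (110−49.8)×10³/(8.314×737) = 60200/6127 = 9.825.
k_B/k_C = (8.01×10^9/1.08×10^15)·exp(9.825) = 7.417×10^-6 × 18485 = 0.137.
Since E_B < E_C, lowering the temperature improves selectivity toward B.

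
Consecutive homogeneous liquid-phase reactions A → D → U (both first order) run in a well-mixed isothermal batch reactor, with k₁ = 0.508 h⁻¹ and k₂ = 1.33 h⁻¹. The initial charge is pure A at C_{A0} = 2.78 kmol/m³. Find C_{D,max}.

At the optimum, C_{D,max}/C_{A0} = (k₁/k₂)^[k₂/(k₂−k₁)].
= (0.508/1.33)^(1.33/(1.33−0.508)) = (0.3820)^(1.618) = 0.2107.
C_{D,max} = 0.2107×2.78 = 0.586 kmol/m³.

0.586 kmol/m³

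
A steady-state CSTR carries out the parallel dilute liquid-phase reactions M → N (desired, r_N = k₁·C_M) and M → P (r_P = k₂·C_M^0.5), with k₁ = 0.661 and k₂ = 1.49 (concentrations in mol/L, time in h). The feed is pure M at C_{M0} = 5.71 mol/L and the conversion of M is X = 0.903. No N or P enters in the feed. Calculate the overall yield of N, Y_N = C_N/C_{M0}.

Exit C_M = C_{M0}(1−X) = 5.71×0.0970 = 0.5539 mol/L.
A CSTR operates uniformly at the exit composition, giving r_N = 0.3661 and r_P = 1.109 (each k·C_M^n at C_M = 0.5539).
Fraction of consumed M going to N: r_N/(r_N+r_P) = 0.2482.
C_N = 0.2482·C_{M0}·X = 0.2482×5.71×0.903 = 1.28 mol/L; Y_N = C_N/C_{M0} = 0.224.

0.224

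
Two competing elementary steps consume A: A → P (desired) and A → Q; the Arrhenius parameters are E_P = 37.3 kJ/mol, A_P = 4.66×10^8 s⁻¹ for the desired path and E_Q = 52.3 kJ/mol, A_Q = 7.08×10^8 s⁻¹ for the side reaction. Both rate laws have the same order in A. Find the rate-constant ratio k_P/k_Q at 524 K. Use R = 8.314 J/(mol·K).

20.6

k_P/k_Q = (A_P/A_Q)·exp[−(E_P−E_Q)/(RT)] = (A_P/A_Q)·exp[(E_Q−E_P)/(RT)].
(E_Q−E_P)/(RT) = (52.3−37.3)×10³/(8.314×524) = 15000/4357 = 3.443.
k_P/k_Q = (4.66×10^8/7.08×10^8)·exp(3.443) = 0.6582 × 31.28 = 20.6.
Since E_P < E_Q, lowering the temperature improves selectivity toward P.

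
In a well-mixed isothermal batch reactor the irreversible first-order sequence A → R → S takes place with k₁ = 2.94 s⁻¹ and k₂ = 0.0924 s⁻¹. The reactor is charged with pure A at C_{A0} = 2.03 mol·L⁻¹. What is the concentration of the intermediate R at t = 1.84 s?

1.76 mol·L⁻¹

The intermediate concentration in a first-order A→B→C sequence is C_R = k₁C_{A0}(e^(−k₁t) − e^(−k₂t))/(k₂−k₁).
e^(−k₁t) = e^(−2.94×1.84) = e^(−5.410) = 0.004473; e^(−k₂t) = e^(−0.1700) = 0.8437.
C_R = 2.94×2.03/(0.0924−2.94) × (0.004473−0.8437) = (-2.096)×(-0.8392) = 1.759 mol·L⁻¹.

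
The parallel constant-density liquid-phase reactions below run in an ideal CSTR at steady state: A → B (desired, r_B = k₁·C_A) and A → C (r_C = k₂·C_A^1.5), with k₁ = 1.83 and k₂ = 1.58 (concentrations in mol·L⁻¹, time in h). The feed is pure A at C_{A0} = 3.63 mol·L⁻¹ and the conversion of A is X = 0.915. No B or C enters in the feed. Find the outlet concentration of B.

2.24 mol·L⁻¹

Exit C_A = C_{A0}(1−X) = 3.63×0.0850 = 0.3085 mol·L⁻¹.
A CSTR operates uniformly at the exit composition, giving r_B = 0.5646 and r_C = 0.2708 (each k·C_A^n at C_A = 0.3085).
Fraction of consumed A going to B: r_B/(r_B+r_C) = 0.6759.
C_B = 0.6759·C_{A0}·X = 0.6759×3.63×0.915 = 2.24 mol·L⁻¹.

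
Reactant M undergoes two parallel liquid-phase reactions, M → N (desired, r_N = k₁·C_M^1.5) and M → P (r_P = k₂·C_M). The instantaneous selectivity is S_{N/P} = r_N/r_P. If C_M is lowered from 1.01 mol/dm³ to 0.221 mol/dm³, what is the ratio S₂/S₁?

0.468

S_{N/P} = (k₁/k₂)·C_M^0.5, so S₂/S₁ = (C_{M,2}/C_{M,1})^0.5.
= (0.221/1.01)^0.5 = (0.2188)^0.5 = 0.468.
Selectivity toward N falls as C_M falls — high-concentration operation is favoured.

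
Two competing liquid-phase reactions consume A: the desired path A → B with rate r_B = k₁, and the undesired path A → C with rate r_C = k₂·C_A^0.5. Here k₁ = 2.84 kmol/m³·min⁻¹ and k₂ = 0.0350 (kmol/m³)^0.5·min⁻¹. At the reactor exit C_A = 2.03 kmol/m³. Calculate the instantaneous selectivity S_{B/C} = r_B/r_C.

S_{B/C} = r_B/r_C = (k₁)/(k₂·C_A^0.5) = (k₁/k₂)·C_A^-0.5.
= (2.84) / (0.0350×2.030^0.5) = 2.840/0.04987 = 57.0.

57.0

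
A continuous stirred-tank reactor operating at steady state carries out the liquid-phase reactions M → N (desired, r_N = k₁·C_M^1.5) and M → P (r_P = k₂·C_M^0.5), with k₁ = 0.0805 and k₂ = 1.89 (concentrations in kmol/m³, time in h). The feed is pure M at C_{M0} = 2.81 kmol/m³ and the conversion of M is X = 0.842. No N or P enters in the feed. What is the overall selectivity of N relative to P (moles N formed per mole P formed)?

Exit C_M = C_{M0}(1−X) = 2.81×0.158 = 0.4440 kmol/m³.
Rates in a CSTR are evaluated at the outlet concentration: r_N = 0.0805×0.4440^1.5 = 0.02381, r_P = 1.89×0.4440^0.5 = 1.259.
Overall selectivity = C_N/C_P = r_Nτ/(r_Pτ) = r_N/r_P = 0.0189.

0.0189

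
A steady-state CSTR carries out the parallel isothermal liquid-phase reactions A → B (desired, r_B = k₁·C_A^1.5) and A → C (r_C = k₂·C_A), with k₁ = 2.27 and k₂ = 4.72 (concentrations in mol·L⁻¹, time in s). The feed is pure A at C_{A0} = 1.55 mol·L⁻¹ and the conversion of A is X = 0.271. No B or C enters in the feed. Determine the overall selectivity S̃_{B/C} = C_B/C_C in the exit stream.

Exit C_A = C_{A0}(1−X) = 1.55×0.729 = 1.130 mol·L⁻¹.
In a CSTR the entire volume is at exit conditions, so r_B = 2.27×1.130^1.5 = 2.727 and r_C = 4.72×1.130 = 5.333.
Overall selectivity = C_B/C_C = r_Bτ/(r_Cτ) = r_B/r_C = 0.511.

0.511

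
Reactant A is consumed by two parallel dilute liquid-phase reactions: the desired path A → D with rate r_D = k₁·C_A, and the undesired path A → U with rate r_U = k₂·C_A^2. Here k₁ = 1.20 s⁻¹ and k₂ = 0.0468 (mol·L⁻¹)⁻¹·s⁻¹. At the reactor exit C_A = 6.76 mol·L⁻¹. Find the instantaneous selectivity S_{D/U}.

3.79

S_{D/U} = r_D/r_U = (k₁·C_A)/(k₂·C_A^2) = (k₁/k₂)·C_A⁻¹.
= (1.20×6.760) / (0.0468×6.760^2) = 8.112/2.139 = 3.79.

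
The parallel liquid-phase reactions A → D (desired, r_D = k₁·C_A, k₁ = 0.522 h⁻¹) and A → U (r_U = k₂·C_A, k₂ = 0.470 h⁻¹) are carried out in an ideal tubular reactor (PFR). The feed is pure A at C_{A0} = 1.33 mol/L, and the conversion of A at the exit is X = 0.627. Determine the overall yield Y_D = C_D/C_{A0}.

0.330

C_A = C_{A0}(1−X) = 0.4961 mol/L.
Both paths are first order in A, so the instantaneous fraction to D is constant: dC_D/d(−C_A) = k₁/(k₁+k₂) = 0.5262.
C_D = 0.5262·(C_{A0}−C_A) = 0.5262×0.8339 = 0.439 mol/L.
Y_D = C_D/C_{A0} = 0.4388/1.33 = 0.330.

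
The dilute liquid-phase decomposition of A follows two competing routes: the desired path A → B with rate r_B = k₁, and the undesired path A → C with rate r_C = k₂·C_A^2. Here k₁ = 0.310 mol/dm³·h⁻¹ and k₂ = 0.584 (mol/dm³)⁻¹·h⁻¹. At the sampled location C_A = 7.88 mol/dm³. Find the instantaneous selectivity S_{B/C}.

S_{B/C} = r_B/r_C = (k₁)/(k₂·C_A^2) = (k₁/k₂)·C_A^-2.
= (0.310) / (0.584×7.880^2) = 0.3100/36.26 = 0.00855.
The undesired path is higher order in A, so low C_A (CSTR or dilute feed) favours B.

0.00855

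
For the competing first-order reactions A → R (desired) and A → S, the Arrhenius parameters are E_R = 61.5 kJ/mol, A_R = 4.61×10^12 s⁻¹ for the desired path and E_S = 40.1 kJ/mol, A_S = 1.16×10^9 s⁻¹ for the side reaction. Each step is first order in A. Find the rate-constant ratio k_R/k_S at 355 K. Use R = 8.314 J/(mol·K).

Since both paths have the same order in A, the concentration cancels and S_{R/S} = k_R/k_S = (A_R/A_S)·exp[(E_S−E_R)/(RT)].
(E_S−E_R)/(RT) = (40.1−61.5)×10³/(8.314×355) = -21400/2951 = -7.251.
k_R/k_S = (4.61×10^12/1.16×10^9)·exp(-7.251) = 3974 × 7.097×10^-4 = 2.82.
Since E_R > E_S, raising the temperature improves selectivity toward R.

2.82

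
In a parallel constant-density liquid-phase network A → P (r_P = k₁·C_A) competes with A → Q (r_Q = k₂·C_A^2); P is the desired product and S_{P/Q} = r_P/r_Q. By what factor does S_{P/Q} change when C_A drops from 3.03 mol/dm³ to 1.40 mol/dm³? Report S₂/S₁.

S_{P/Q} = (k₁/k₂)·C_A⁻¹, so S₂/S₁ = (C_{A,2}/C_{A,1})⁻¹.
= 3.03/1.40 = 2.16.
Selectivity toward P rises as C_A falls — low-concentration operation is favoured.

2.16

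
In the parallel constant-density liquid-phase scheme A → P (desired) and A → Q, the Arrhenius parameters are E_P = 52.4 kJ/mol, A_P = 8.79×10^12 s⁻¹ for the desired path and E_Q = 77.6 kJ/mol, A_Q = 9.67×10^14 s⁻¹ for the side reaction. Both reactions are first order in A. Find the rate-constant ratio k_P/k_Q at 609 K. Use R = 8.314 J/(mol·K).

k_P/k_Q = (A_P/A_Q)·exp[−(E_P−E_Q)/(RT)] = (A_P/A_Q)·exp[(E_Q−E_P)/(RT)].
(E_Q−E_P)/(RT) = (77.6−52.4)×10³/(8.314×609) = 25200/5063 = 4.977.
k_P/k_Q = (8.79×10^12/9.67×10^14)·exp(4.977) = 0.009090 × 145.0 = 1.32.

1.32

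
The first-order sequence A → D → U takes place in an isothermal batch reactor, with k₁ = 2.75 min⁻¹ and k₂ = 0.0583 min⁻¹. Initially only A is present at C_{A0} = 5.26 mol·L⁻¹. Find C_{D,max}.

At the optimum, C_{D,max}/C_{A0} = (k₁/k₂)^[k₂/(k₂−k₁)].
= (2.75/0.0583)^(0.0583/(0.0583−2.75)) = (47.17)^(-0.02166) = 0.9199.
C_{D,max} = 0.9199×5.26 = 4.84 mol·L⁻¹.

4.84 mol·L⁻¹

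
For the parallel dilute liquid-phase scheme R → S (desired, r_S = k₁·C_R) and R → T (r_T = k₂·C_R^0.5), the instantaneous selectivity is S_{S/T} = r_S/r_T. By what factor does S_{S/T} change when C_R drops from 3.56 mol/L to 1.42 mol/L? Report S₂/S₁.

S_{S/T} = (k₁/k₂)·C_R^0.5, so S₂/S₁ = (C_{R,2}/C_{R,1})^0.5.
= (1.42/3.56)^0.5 = (0.3989)^0.5 = 0.632.

0.632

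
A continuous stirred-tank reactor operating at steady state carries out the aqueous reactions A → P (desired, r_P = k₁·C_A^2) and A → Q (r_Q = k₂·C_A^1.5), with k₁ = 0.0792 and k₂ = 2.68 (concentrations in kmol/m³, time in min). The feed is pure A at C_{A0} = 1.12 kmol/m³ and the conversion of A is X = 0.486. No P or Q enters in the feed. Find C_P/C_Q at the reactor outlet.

Exit C_A = C_{A0}(1−X) = 1.12×0.514 = 0.5757 kmol/m³.
Rates in a CSTR are evaluated at the outlet concentration: r_P = 0.0792×0.5757^2 = 0.02625, r_Q = 2.68×0.5757^1.5 = 1.171.
Overall selectivity = C_P/C_Q = r_Pτ/(r_Qτ) = r_P/r_Q = 0.0224.

0.0224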